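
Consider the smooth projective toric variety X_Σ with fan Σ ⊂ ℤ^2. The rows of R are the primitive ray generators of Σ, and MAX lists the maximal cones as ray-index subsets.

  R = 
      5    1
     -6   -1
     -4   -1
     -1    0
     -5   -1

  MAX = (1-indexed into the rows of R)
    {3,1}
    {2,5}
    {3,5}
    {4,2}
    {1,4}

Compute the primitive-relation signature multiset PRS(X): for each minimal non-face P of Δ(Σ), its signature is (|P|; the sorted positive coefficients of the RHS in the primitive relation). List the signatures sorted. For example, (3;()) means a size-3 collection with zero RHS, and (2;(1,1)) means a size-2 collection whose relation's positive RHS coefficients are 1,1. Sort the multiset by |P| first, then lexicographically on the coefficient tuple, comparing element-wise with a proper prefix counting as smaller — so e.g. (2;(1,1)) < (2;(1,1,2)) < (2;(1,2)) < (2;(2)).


Primitive collections (5):

  {1,5}:  v_{1} + v_{5} = 0  ⟹  sig = (2;())
  {1,2}:  v_{1} + v_{2} = v_{4}  ⟹  sig = (2;(1))
  {3,4}:  v_{3} + v_{4} = v_{5}  ⟹  sig = (2;(1))
  {4,5}:  v_{4} + v_{5} = v_{2}  ⟹  sig = (2;(1))
  {2,3}:  v_{2} + v_{3} = 2·v_{5}  ⟹  sig = (2;(2))

so the primitive-relation signature multiset is
    (2;())
    (2;(1))
    (2;(1))
    (2;(1))
    (2;(2))


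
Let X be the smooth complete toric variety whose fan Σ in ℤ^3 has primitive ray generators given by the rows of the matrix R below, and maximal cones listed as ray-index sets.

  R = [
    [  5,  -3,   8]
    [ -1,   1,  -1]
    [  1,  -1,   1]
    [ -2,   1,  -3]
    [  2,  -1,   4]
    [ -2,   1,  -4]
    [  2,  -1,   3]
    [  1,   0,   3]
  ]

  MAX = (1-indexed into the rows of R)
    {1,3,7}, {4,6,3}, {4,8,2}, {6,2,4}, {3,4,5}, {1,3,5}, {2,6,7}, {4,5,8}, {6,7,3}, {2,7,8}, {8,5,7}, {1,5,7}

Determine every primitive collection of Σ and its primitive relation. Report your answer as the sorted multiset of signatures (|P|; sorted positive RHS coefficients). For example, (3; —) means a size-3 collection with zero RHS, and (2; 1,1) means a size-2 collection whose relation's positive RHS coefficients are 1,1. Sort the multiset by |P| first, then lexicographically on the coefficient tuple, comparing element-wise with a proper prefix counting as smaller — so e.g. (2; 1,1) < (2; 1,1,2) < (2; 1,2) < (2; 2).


Δ(Σ) — 8 vertices, 11 min non-faces:

  P = {2,3}:  v_{2} + v_{3} = 0  ⟹  sig = (2; —)
  P = {4,7}:  v_{4} + v_{7} = 0  ⟹  sig = (2; —)
  P = {5,6}:  v_{5} + v_{6} = 0  ⟹  sig = (2; —)
  P = {2,5}:  v_{2} + v_{5} = v_{8}  ⟹  sig = (2; 1)
  P = {3,8}:  v_{3} + v_{8} = v_{5}  ⟹  sig = (2; 1)
  P = {6,8}:  v_{6} + v_{8} = v_{2}  ⟹  sig = (2; 1)
  P = {1,2}:  v_{1} + v_{2} = v_{5} + v_{7}  ⟹  sig = (2; 1,1)
  P = {1,4}:  v_{1} + v_{4} = v_{3} + v_{5}  ⟹  sig = (2; 1,1)
  P = {1,6}:  v_{1} + v_{6} = v_{3} + v_{7}  ⟹  sig = (2; 1,1)
  P = {1,8}:  v_{1} + v_{8} = 2·v_{5} + v_{7}  ⟹  sig = (2; 1,2)
  P = {3,5,7}:  v_{3} + v_{5} + v_{7} = v_{1}  ⟹  sig = (3; 1)

Sorted signature multiset PRS(X):
{ (2; —) ×3,  (2; 1) ×3,  (2; 1,1) ×3,  (2; 1,2),  (3; 1) }


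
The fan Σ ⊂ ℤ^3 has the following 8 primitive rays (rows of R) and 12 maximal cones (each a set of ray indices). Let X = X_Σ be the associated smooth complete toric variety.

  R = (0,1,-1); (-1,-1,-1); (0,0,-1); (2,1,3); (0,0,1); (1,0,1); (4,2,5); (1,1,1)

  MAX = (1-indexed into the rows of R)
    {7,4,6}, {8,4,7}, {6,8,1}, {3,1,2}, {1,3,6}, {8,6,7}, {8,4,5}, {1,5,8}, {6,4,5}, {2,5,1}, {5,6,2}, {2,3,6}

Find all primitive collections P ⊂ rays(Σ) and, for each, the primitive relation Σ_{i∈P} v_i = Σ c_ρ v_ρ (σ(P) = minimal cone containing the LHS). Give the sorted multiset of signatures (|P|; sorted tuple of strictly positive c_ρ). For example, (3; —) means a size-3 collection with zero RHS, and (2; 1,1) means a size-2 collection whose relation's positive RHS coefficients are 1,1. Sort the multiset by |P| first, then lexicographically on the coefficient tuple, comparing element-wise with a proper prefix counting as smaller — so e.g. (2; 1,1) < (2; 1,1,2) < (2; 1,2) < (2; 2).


Σ has 14 primitive collections:

  • {2,8}:  v_{2} + v_{8} = 0  →  sig = (2; —)
  • {3,5}:  v_{3} + v_{5} = 0  →  sig = (2; —)
  • {2,4}:  v_{2} + v_{4} = v_{5} + v_{6}  →  sig = (2; 1,1)
  • {2,7}:  v_{2} + v_{7} = v_{4} + v_{6}  →  sig = (2; 1,1)
  • {3,4}:  v_{3} + v_{4} = v_{6} + v_{8}  →  sig = (2; 1,1)
  • {3,8}:  v_{3} + v_{8} = v_{1} + v_{6}  →  sig = (2; 1,1)
  • {1,7}:  v_{1} + v_{7} = v_{6} + 3·v_{8}  →  sig = (2; 1,3)
  • {1,4}:  v_{1} + v_{4} = 2·v_{8}  →  sig = (2; 2)
  • {5,7}:  v_{5} + v_{7} = 2·v_{4}  →  sig = (2; 2)
  • {3,7}:  v_{3} + v_{7} = 2·v_{6} + 2·v_{8}  →  sig = (2; 2,2)
  • {1,2,6}:  v_{1} + v_{2} + v_{6} = v_{3}  →  sig = (3; 1)
  • {1,5,6}:  v_{1} + v_{5} + v_{6} = v_{8}  →  sig = (3; 1)
  • {4,6,8}:  v_{4} + v_{6} + v_{8} = v_{7}  →  sig = (3; 1)
  • {5,6,8}:  v_{5} + v_{6} + v_{8} = v_{4}  →  sig = (3; 1)

Sorted signature multiset PRS(X):
[(2; —), (2; —), (2; 1,1), (2; 1,1), (2; 1,1), (2; 1,1), (2; 1,3), (2; 2), (2; 2), (2; 2,2), (3; 1), (3; 1), (3; 1), (3; 1)]


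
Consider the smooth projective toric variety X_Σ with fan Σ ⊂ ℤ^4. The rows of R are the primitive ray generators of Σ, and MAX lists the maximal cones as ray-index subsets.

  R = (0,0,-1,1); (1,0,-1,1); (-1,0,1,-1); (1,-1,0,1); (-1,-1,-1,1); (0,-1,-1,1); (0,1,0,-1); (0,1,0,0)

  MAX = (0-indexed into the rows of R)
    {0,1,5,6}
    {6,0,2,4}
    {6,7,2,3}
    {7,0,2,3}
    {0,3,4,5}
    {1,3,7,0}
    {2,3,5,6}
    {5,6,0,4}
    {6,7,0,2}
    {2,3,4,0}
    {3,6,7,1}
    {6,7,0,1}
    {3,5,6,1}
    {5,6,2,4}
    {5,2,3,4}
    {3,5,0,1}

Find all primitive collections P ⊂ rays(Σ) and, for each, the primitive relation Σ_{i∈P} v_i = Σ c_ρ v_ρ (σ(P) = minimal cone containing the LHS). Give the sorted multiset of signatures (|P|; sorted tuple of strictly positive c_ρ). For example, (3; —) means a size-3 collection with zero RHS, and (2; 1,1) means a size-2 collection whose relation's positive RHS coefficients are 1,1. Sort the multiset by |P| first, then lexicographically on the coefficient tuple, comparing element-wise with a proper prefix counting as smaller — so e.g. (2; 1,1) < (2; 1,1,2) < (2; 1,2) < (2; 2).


7 minimal non-faces of Δ(Σ) (on 8 rays):

  {1,2}:  v_{1} + v_{2} = 0 ; sig = (2; —)
  {5,7}:  v_{5} + v_{7} = v_{0} ; sig = (2; 1)
  {1,4}:  v_{1} + v_{4} = v_{0} + v_{5} ; sig = (2; 1,1)
  {4,7}:  v_{4} + v_{7} = 2·v_{0} + v_{2} ; sig = (2; 1,2)
  {0,2,5}:  v_{0} + v_{2} + v_{5} = v_{4} ; sig = (3; 1)
  {0,3,6}:  v_{0} + v_{3} + v_{6} = v_{1} ; sig = (3; 1)
  {3,4,6}:  v_{3} + v_{4} + v_{6} = v_{5} ; sig = (3; 1)

Hence PRS(X_Σ) =
[(2; —), (2; 1), (2; 1,1), (2; 1,2), (3; 1), (3; 1), (3; 1)]


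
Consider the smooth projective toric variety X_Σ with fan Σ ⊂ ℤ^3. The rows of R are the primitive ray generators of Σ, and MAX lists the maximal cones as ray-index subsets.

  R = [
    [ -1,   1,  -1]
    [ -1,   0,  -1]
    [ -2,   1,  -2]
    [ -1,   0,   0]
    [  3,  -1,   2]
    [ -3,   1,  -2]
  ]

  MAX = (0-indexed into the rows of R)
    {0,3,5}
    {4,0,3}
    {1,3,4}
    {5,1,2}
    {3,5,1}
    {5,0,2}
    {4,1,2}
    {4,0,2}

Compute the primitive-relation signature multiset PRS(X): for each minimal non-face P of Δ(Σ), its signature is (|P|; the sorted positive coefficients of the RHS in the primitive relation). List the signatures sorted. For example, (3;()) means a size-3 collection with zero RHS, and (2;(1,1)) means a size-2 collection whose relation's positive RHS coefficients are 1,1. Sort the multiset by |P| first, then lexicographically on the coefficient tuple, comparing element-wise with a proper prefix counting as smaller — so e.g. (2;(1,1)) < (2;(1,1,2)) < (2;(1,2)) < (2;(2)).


Minimal non-faces — 3 found among 6 rays, 8 max cones:

  {4,5}:  v_{4} + v_{5} = 0  ⇒ sig = (2;())
  {0,1}:  v_{0} + v_{1} = v_{2}  ⇒ sig = (2;(1))
  {2,3}:  v_{2} + v_{3} = v_{5}  ⇒ sig = (2;(1))

Signatures (|P|; sorted positive RHS coefficients), sorted:
[(2;()), (2;(1)), (2;(1))]


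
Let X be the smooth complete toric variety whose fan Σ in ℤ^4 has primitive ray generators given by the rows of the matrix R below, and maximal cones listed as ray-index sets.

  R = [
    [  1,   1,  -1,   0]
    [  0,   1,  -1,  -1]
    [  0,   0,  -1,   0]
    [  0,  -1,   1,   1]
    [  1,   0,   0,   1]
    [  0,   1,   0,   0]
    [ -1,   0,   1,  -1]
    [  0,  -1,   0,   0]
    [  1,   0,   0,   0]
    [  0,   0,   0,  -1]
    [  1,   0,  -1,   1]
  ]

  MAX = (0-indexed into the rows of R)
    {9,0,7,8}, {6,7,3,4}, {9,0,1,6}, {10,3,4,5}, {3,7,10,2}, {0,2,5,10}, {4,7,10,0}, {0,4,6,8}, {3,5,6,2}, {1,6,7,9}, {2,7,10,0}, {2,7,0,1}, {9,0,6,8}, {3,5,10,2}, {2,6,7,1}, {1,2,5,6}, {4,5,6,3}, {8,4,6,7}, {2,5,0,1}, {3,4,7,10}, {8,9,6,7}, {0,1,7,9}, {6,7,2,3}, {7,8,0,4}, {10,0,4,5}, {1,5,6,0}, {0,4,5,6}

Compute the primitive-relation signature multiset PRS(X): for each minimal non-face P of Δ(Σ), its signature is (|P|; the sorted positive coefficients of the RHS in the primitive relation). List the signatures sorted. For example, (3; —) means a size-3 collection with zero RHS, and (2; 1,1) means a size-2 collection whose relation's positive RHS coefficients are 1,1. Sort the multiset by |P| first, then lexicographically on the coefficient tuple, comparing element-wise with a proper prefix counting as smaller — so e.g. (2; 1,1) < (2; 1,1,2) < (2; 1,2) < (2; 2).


Minimal non-faces — 19 found among 11 rays, 27 max cones:

  P={1,3}:  v_{1} + v_{3} = 0  ⇒ sig = (2; —)
  P={5,7}:  v_{5} + v_{7} = 0  ⇒ sig = (2; —)
  P={6,10}:  v_{6} + v_{10} = 0  ⇒ sig = (2; —)
  P={0,3}:  v_{0} + v_{3} = v_{4}  ⇒ sig = (2; 1)
  P={1,4}:  v_{1} + v_{4} = v_{0}  ⇒ sig = (2; 1)
  P={2,4}:  v_{2} + v_{4} = v_{10}  ⇒ sig = (2; 1)
  P={4,9}:  v_{4} + v_{9} = v_{8}  ⇒ sig = (2; 1)
  P={1,8}:  v_{1} + v_{8} = v_{0} + v_{9}  ⇒ sig = (2; 1,1)
  P={1,10}:  v_{1} + v_{10} = v_{0} + v_{2}  ⇒ sig = (2; 1,1)
  P={2,8}:  v_{2} + v_{8} = v_{0} + v_{7}  ⇒ sig = (2; 1,1)
  P={2,9}:  v_{2} + v_{9} = v_{1} + v_{7}  ⇒ sig = (2; 1,1)
  P={5,9}:  v_{5} + v_{9} = v_{0} + v_{6}  ⇒ sig = (2; 1,1)
  P={9,10}:  v_{9} + v_{10} = v_{0} + v_{7}  ⇒ sig = (2; 1,1)
  P={3,9}:  v_{3} + v_{9} = v_{4} + v_{6} + v_{7}  ⇒ sig = (2; 1,1,1)
  P={5,8}:  v_{5} + v_{8} = v_{0} + v_{4} + v_{6}  ⇒ sig = (2; 1,1,1)
  P={8,10}:  v_{8} + v_{10} = v_{0} + v_{4} + v_{7}  ⇒ sig = (2; 1,1,1)
  P={3,8}:  v_{3} + v_{8} = 2·v_{4} + v_{6} + v_{7}  ⇒ sig = (2; 1,1,2)
  P={0,2,6}:  v_{0} + v_{2} + v_{6} = v_{1}  ⇒ sig = (3; 1)
  P={0,6,7}:  v_{0} + v_{6} + v_{7} = v_{9}  ⇒ sig = (3; 1)

Hence PRS(X_Σ) =
    (2; —)
    (2; —)
    (2; —)
    (2; 1)
    (2; 1)
    (2; 1)
    (2; 1)
    (2; 1,1)
    (2; 1,1)
    (2; 1,1)
    (2; 1,1)
    (2; 1,1)
    (2; 1,1)
    (2; 1,1,1)
    (2; 1,1,1)
    (2; 1,1,1)
    (2; 1,1,2)
    (3; 1)
    (3; 1)


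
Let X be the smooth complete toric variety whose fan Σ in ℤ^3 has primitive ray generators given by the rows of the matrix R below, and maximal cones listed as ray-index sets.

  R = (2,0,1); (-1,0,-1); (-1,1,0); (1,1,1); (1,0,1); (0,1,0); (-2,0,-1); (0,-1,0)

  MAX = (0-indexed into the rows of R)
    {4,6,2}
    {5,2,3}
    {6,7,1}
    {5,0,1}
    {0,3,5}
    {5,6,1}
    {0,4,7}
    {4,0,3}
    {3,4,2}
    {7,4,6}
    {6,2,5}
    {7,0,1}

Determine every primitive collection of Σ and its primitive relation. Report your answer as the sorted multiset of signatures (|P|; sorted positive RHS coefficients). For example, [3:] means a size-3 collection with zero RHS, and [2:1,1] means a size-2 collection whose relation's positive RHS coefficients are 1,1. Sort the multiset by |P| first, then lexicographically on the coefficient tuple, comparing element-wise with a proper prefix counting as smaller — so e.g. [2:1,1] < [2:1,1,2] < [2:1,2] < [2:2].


|primitive collections| = 10. Relations:

  {0,6}:  v_{0} + v_{6} = 0  ⇒ sig = [2:]
  {1,4}:  v_{1} + v_{4} = 0  ⇒ sig = [2:]
  {5,7}:  v_{5} + v_{7} = 0  ⇒ sig = [2:]
  {0,2}:  v_{0} + v_{2} = v_{3}  ⇒ sig = [2:1]
  {1,3}:  v_{1} + v_{3} = v_{5}  ⇒ sig = [2:1]
  {3,6}:  v_{3} + v_{6} = v_{2}  ⇒ sig = [2:1]
  {3,7}:  v_{3} + v_{7} = v_{4}  ⇒ sig = [2:1]
  {4,5}:  v_{4} + v_{5} = v_{3}  ⇒ sig = [2:1]
  {1,2}:  v_{1} + v_{2} = v_{5} + v_{6}  ⇒ sig = [2:1,1]
  {2,7}:  v_{2} + v_{7} = v_{4} + v_{6}  ⇒ sig = [2:1,1]

Hence PRS(X_Σ) =
    |P|=2: 10 collections, coeffs (), (), (), (1), (1), (1), (1), (1), (1,1), (1,1)


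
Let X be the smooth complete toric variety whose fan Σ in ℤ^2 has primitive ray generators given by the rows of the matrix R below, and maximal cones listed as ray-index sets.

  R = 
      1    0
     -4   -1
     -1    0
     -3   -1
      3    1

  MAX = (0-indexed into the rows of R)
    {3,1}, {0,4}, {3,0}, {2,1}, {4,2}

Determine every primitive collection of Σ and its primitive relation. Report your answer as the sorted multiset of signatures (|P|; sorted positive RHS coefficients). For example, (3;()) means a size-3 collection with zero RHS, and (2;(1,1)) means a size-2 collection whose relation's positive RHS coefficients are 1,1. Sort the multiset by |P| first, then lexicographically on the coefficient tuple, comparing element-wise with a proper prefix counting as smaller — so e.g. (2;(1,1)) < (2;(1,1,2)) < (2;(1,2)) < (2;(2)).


5 collections generate NE(X_Σ); each relation:

  • {0,2}:  v_{0} + v_{2} = 0  →  sig = (2;())
  • {3,4}:  v_{3} + v_{4} = 0  →  sig = (2;())
  • {0,1}:  v_{0} + v_{1} = v_{3}  →  sig = (2;(1))
  • {1,4}:  v_{1} + v_{4} = v_{2}  →  sig = (2;(1))
  • {2,3}:  v_{2} + v_{3} = v_{1}  →  sig = (2;(1))

so the primitive-relation signature multiset is
[(2;()), (2;()), (2;(1)), (2;(1)), (2;(1))]


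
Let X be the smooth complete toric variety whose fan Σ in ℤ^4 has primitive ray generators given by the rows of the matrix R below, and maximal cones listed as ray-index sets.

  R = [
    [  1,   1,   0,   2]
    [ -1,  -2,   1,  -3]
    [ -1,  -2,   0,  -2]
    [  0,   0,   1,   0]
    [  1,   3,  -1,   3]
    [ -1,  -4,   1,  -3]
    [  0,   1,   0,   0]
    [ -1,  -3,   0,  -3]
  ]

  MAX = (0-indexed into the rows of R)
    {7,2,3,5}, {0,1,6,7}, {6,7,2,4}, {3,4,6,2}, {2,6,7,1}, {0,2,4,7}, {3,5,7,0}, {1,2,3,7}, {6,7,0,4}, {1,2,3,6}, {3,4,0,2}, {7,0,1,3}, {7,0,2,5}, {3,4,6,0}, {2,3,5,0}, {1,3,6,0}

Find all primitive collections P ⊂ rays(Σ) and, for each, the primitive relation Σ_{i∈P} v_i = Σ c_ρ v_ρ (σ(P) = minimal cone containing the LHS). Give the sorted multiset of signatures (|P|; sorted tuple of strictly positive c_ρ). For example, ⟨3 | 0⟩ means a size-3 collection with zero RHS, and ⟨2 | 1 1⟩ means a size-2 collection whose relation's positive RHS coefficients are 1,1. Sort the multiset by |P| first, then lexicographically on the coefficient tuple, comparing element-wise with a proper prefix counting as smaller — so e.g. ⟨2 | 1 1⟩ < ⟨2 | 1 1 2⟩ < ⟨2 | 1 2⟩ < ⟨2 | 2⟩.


9 collections generate NE(X_Σ); each relation:

  • {1,4}:  v_{1} + v_{4} = v_{6}  ⟹  sig = ⟨2 | 1⟩
  • {4,5}:  v_{4} + v_{5} = v_{0} + v_{2}  ⟹  sig = ⟨2 | 1 1⟩
  • {5,6}:  v_{5} + v_{6} = v_{3} + v_{7}  ⟹  sig = ⟨2 | 1 1⟩
  • {1,5}:  v_{1} + v_{5} = 2·v_{3} + 2·v_{7}  ⟹  sig = ⟨2 | 2 2⟩
  • {0,2,6}:  v_{0} + v_{2} + v_{6} = 0  ⟹  sig = ⟨3 | 0⟩
  • {3,4,7}:  v_{3} + v_{4} + v_{7} = 0  ⟹  sig = ⟨3 | 0⟩
  • {3,6,7}:  v_{3} + v_{6} + v_{7} = v_{1}  ⟹  sig = ⟨3 | 1⟩
  • {0,1,2}:  v_{0} + v_{1} + v_{2} = v_{3} + v_{7}  ⟹  sig = ⟨3 | 1 1⟩
  • {0,2,3,7}:  v_{0} + v_{2} + v_{3} + v_{7} = v_{5}  ⟹  sig = ⟨4 | 1⟩

so the primitive-relation signature multiset is
    |P|=2: 4 collections, coeffs (1), (1,1), (1,1), (2,2)
    |P|=3: 4 collections, coeffs (), (), (1), (1,1)
    |P|=4: 1 collection, coeffs (1)


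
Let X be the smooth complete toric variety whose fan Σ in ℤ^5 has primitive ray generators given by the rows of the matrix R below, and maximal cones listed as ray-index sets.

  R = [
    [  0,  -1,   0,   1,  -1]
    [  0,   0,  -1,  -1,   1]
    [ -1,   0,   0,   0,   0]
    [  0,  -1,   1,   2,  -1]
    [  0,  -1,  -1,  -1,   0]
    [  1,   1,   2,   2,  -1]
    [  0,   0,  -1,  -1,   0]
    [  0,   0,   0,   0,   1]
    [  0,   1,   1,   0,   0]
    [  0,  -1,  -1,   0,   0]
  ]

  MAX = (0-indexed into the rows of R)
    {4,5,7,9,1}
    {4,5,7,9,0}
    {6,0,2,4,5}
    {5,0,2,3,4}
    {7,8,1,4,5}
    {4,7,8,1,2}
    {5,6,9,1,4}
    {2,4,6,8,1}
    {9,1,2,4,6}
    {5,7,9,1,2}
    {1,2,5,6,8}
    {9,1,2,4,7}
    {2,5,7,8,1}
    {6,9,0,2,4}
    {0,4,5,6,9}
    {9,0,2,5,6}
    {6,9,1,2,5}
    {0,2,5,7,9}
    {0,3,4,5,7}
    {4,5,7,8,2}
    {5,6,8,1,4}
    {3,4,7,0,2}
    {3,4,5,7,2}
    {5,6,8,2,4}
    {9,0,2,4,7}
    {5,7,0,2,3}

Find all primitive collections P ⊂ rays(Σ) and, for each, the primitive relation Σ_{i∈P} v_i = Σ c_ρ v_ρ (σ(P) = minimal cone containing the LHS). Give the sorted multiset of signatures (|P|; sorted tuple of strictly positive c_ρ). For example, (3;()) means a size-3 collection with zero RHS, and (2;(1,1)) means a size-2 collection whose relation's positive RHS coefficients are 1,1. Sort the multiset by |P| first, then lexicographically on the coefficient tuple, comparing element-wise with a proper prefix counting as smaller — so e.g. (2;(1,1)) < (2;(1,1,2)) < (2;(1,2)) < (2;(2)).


11 minimal non-faces of Δ(Σ) (on 10 rays):

  P={8,9}:  v_{8} + v_{9} = 0 — sig = (2;())
  P={0,1}:  v_{0} + v_{1} = v_{9} — sig = (2;(1))
  P={3,6}:  v_{3} + v_{6} = v_{0} — sig = (2;(1))
  P={6,7}:  v_{6} + v_{7} = v_{1} — sig = (2;(1))
  P={1,3}:  v_{1} + v_{3} = v_{0} + v_{7} — sig = (2;(1,1))
  P={0,8}:  v_{0} + v_{8} = v_{2} + v_{4} + v_{5} — sig = (2;(1,1,1))
  P={3,9}:  v_{3} + v_{9} = 2·v_{0} + v_{7} — sig = (2;(1,2))
  P={3,8}:  v_{3} + v_{8} = 2·v_{2} + 2·v_{4} + 2·v_{5} + v_{7} — sig = (2;(1,2,2,2))
  P={1,2,4,5}:  v_{1} + v_{2} + v_{4} + v_{5} = 0 — sig = (4;())
  P={2,4,5,9}:  v_{2} + v_{4} + v_{5} + v_{9} = v_{0} — sig = (4;(1))
  P={0,2,4,5,7}:  v_{0} + v_{2} + v_{4} + v_{5} + v_{7} = v_{3} — sig = (5;(1))

Hence PRS(X_Σ) =
{ (2;()),  (2;(1)) ×3,  (2;(1,1)),  (2;(1,1,1)),  (2;(1,2)),  (2;(1,2,2,2)),  (4;()),  (4;(1)),  (5;(1)) }


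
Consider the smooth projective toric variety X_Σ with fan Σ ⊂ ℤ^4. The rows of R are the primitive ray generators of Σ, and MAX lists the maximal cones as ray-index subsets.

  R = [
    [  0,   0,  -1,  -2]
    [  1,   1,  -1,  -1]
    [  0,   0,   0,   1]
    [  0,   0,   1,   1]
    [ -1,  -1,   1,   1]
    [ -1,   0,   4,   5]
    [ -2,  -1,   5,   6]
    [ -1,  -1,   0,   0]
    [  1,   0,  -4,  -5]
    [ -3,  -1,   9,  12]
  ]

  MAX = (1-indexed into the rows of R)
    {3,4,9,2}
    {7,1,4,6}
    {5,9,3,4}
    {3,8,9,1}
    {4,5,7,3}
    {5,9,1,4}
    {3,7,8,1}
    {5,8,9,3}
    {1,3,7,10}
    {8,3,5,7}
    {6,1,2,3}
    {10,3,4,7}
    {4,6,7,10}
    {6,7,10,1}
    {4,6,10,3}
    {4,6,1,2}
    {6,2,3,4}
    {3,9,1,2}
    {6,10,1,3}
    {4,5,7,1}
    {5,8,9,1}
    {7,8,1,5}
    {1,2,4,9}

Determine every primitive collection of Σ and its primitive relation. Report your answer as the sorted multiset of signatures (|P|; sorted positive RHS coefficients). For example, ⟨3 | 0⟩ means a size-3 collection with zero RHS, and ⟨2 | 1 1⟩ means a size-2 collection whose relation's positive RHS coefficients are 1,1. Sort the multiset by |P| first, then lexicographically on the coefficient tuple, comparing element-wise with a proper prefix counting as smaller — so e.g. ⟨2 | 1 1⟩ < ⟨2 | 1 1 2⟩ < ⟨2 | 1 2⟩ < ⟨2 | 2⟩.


|primitive collections| = 16. Relations:

  P = {2,5}:  v_{2} + v_{5} = 0  ⇒ sig = ⟨2 | 0⟩
  P = {6,9}:  v_{6} + v_{9} = 0  ⇒ sig = ⟨2 | 0⟩
  P = {2,7}:  v_{2} + v_{7} = v_{6}  ⇒ sig = ⟨2 | 1⟩
  P = {4,8}:  v_{4} + v_{8} = v_{5}  ⇒ sig = ⟨2 | 1⟩
  P = {5,6}:  v_{5} + v_{6} = v_{7}  ⇒ sig = ⟨2 | 1⟩
  P = {7,9}:  v_{7} + v_{9} = v_{5}  ⇒ sig = ⟨2 | 1⟩
  P = {2,8}:  v_{2} + v_{8} = v_{1} + v_{3}  ⇒ sig = ⟨2 | 1 1⟩
  P = {9,10}:  v_{9} + v_{10} = v_{3} + v_{7}  ⇒ sig = ⟨2 | 1 1⟩
  P = {6,8}:  v_{6} + v_{8} = v_{1} + v_{3} + v_{7}  ⇒ sig = ⟨2 | 1 1 1⟩
  P = {2,10}:  v_{2} + v_{10} = v_{3} + 2·v_{6}  ⇒ sig = ⟨2 | 1 2⟩
  P = {5,10}:  v_{5} + v_{10} = v_{3} + 2·v_{7}  ⇒ sig = ⟨2 | 1 2⟩
  P = {8,10}:  v_{8} + v_{10} = v_{1} + 2·v_{3} + 2·v_{7}  ⇒ sig = ⟨2 | 1 2 2⟩
  P = {1,3,4}:  v_{1} + v_{3} + v_{4} = 0  ⇒ sig = ⟨3 | 0⟩
  P = {1,3,5}:  v_{1} + v_{3} + v_{5} = v_{8}  ⇒ sig = ⟨3 | 1⟩
  P = {3,6,7}:  v_{3} + v_{6} + v_{7} = v_{10}  ⇒ sig = ⟨3 | 1⟩
  P = {1,4,10}:  v_{1} + v_{4} + v_{10} = v_{6} + v_{7}  ⇒ sig = ⟨3 | 1 1⟩

Sorted signature multiset PRS(X):
    ⟨2 | 0⟩
    ⟨2 | 0⟩
    ⟨2 | 1⟩
    ⟨2 | 1⟩
    ⟨2 | 1⟩
    ⟨2 | 1⟩
    ⟨2 | 1 1⟩
    ⟨2 | 1 1⟩
    ⟨2 | 1 1 1⟩
    ⟨2 | 1 2⟩
    ⟨2 | 1 2⟩
    ⟨2 | 1 2 2⟩
    ⟨3 | 0⟩
    ⟨3 | 1⟩
    ⟨3 | 1⟩
    ⟨3 | 1 1⟩


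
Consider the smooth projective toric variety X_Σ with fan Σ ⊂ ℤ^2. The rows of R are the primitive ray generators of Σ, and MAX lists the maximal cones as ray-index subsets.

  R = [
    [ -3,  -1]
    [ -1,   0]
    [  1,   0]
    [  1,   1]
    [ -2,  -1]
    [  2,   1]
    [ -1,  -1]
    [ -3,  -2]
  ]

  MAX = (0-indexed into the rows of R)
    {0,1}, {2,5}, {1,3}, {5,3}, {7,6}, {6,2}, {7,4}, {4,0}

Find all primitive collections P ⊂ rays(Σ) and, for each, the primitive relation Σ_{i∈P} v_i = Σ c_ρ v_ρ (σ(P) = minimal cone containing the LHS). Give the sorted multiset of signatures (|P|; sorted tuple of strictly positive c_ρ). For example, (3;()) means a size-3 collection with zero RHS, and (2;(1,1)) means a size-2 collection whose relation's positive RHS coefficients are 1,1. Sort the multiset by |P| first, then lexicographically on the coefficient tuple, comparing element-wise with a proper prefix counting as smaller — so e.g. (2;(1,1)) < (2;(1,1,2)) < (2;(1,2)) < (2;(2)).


Δ(Σ) — 8 vertices, 20 min non-faces:

  {1,2}:  v_{1} + v_{2} = 0  ⇒ sig = (2;())
  {3,6}:  v_{3} + v_{6} = 0  ⇒ sig = (2;())
  {4,5}:  v_{4} + v_{5} = 0  ⇒ sig = (2;())
  {0,2}:  v_{0} + v_{2} = v_{4}  ⇒ sig = (2;(1))
  {0,5}:  v_{0} + v_{5} = v_{1}  ⇒ sig = (2;(1))
  {1,4}:  v_{1} + v_{4} = v_{0}  ⇒ sig = (2;(1))
  {1,5}:  v_{1} + v_{5} = v_{3}  ⇒ sig = (2;(1))
  {1,6}:  v_{1} + v_{6} = v_{4}  ⇒ sig = (2;(1))
  {2,3}:  v_{2} + v_{3} = v_{5}  ⇒ sig = (2;(1))
  {2,4}:  v_{2} + v_{4} = v_{6}  ⇒ sig = (2;(1))
  {3,4}:  v_{3} + v_{4} = v_{1}  ⇒ sig = (2;(1))
  {3,7}:  v_{3} + v_{7} = v_{4}  ⇒ sig = (2;(1))
  {4,6}:  v_{4} + v_{6} = v_{7}  ⇒ sig = (2;(1))
  {5,6}:  v_{5} + v_{6} = v_{2}  ⇒ sig = (2;(1))
  {5,7}:  v_{5} + v_{7} = v_{6}  ⇒ sig = (2;(1))
  {0,3}:  v_{0} + v_{3} = 2·v_{1}  ⇒ sig = (2;(2))
  {0,6}:  v_{0} + v_{6} = 2·v_{4}  ⇒ sig = (2;(2))
  {1,7}:  v_{1} + v_{7} = 2·v_{4}  ⇒ sig = (2;(2))
  {2,7}:  v_{2} + v_{7} = 2·v_{6}  ⇒ sig = (2;(2))
  {0,7}:  v_{0} + v_{7} = 3·v_{4}  ⇒ sig = (2;(3))

Signatures (|P|; sorted positive RHS coefficients), sorted:
    |P|=2: 20 collections, coeffs (), (), (), (1), (1), (1), (1), (1), (1), (1), (1), (1), (1), (1), (1), (2), (2), (2), (2), (3)


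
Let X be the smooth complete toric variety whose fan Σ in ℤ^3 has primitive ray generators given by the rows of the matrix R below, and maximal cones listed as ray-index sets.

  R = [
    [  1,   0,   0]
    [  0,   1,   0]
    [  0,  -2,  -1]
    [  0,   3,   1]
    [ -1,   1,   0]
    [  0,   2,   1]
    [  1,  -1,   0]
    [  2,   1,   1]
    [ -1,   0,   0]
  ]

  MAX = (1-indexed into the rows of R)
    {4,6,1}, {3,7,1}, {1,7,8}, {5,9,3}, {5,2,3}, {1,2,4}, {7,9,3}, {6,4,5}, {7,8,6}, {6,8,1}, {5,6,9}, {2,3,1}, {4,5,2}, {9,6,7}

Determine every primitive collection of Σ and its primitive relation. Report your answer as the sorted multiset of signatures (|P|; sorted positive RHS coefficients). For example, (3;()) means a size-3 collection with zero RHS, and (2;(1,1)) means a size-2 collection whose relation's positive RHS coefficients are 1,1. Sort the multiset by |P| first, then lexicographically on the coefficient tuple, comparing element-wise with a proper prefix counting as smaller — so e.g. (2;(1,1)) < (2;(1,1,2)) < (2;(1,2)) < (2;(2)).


Δ(Σ) — 9 vertices, 16 min non-faces:

  • {1,9}:  v_{1} + v_{9} = 0 — sig = (2;())
  • {3,6}:  v_{3} + v_{6} = 0 — sig = (2;())
  • {5,7}:  v_{5} + v_{7} = 0 — sig = (2;())
  • {1,5}:  v_{1} + v_{5} = v_{2} — sig = (2;(1))
  • {2,6}:  v_{2} + v_{6} = v_{4} — sig = (2;(1))
  • {2,7}:  v_{2} + v_{7} = v_{1} — sig = (2;(1))
  • {2,9}:  v_{2} + v_{9} = v_{5} — sig = (2;(1))
  • {3,4}:  v_{3} + v_{4} = v_{2} — sig = (2;(1))
  • {3,8}:  v_{3} + v_{8} = v_{1} + v_{7} — sig = (2;(1,1))
  • {4,7}:  v_{4} + v_{7} = v_{1} + v_{6} — sig = (2;(1,1))
  • {4,9}:  v_{4} + v_{9} = v_{5} + v_{6} — sig = (2;(1,1))
  • {5,8}:  v_{5} + v_{8} = v_{1} + v_{6} — sig = (2;(1,1))
  • {8,9}:  v_{8} + v_{9} = v_{6} + v_{7} — sig = (2;(1,1))
  • {2,8}:  v_{2} + v_{8} = 2·v_{1} + v_{6} — sig = (2;(1,2))
  • {4,8}:  v_{4} + v_{8} = 2·v_{1} + 2·v_{6} — sig = (2;(2,2))
  • {1,6,7}:  v_{1} + v_{6} + v_{7} = v_{8} — sig = (3;(1))

Hence PRS(X_Σ) =
    |P|=2: 15 collections, coeffs (), (), (), (1), (1), (1), (1), (1), (1,1), (1,1), (1,1), (1,1), (1,1), (1,2), (2,2)
    |P|=3: 1 collection, coeffs (1)


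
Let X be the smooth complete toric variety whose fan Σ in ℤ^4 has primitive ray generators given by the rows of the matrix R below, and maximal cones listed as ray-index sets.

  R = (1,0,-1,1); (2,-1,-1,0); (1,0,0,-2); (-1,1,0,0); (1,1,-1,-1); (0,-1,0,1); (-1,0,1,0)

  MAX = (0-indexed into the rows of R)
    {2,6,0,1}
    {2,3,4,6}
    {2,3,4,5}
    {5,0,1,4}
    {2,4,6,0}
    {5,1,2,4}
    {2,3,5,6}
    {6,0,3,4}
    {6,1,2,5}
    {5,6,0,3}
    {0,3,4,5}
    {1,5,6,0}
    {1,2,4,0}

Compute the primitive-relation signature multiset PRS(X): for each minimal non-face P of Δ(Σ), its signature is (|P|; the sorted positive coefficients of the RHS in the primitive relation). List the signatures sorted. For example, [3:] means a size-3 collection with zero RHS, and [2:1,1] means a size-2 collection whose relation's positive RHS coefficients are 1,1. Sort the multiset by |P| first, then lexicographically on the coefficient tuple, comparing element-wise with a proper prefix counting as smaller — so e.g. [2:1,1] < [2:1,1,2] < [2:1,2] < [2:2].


5 minimal non-faces of Δ(Σ) (on 7 rays):

  P={1,3}:  v_{1} + v_{3} = v_{4} + v_{5} — sig = [2:1,1]
  P={4,5,6}:  v_{4} + v_{5} + v_{6} = 0 — sig = [3:]
  P={0,2,3}:  v_{0} + v_{2} + v_{3} = v_{4} — sig = [3:1]
  P={0,2,5}:  v_{0} + v_{2} + v_{5} = v_{1} — sig = [3:1]
  P={1,4,6}:  v_{1} + v_{4} + v_{6} = v_{0} + v_{2} — sig = [3:1,1]

Sorted signature multiset PRS(X):
    |P|=2: 1 collection, coeffs (1,1)
    |P|=3: 4 collections, coeffs (), (1), (1), (1,1)


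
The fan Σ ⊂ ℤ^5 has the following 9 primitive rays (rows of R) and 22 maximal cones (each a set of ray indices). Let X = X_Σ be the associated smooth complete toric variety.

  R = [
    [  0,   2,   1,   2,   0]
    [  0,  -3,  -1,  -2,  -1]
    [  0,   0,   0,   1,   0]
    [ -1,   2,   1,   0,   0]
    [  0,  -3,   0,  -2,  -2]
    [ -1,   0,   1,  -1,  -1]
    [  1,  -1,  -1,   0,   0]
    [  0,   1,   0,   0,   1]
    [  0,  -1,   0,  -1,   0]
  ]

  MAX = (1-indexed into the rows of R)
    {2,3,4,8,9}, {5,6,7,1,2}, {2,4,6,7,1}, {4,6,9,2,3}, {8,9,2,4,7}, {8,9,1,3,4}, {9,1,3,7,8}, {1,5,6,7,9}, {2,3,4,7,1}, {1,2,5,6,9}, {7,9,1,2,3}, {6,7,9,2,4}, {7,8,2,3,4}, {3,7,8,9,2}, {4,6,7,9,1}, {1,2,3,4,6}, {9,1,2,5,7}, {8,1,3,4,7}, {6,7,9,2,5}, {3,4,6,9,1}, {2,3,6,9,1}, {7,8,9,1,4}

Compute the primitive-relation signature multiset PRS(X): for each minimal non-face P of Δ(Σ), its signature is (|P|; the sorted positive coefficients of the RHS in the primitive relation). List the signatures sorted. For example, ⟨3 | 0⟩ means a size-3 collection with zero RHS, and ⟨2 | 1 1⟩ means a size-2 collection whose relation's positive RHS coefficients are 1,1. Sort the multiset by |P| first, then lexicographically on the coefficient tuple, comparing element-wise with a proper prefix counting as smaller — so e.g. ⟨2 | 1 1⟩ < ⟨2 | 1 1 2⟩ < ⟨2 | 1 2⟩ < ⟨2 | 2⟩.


Δ(Σ) — 9 vertices, 9 min non-faces:

  P = {6,8}:  v_{6} + v_{8} = v_{4} + v_{9} — sig = ⟨2 | 1 1⟩
  P = {5,8}:  v_{5} + v_{8} = v_{6} + v_{7} + v_{9} — sig = ⟨2 | 1 1 1⟩
  P = {4,5}:  v_{4} + v_{5} = 2·v_{6} + v_{7} — sig = ⟨2 | 1 2⟩
  P = {3,5}:  v_{3} + v_{5} = 2·v_{1} + 2·v_{2} + v_{9} — sig = ⟨2 | 1 2 2⟩
  P = {1,2,8}:  v_{1} + v_{2} + v_{8} = 0 — sig = ⟨3 | 0⟩
  P = {3,6,7}:  v_{3} + v_{6} + v_{7} = v_{1} + v_{2} — sig = ⟨3 | 1 1⟩
  P = {3,4,7,9}:  v_{3} + v_{4} + v_{7} + v_{9} = 0 — sig = ⟨4 | 0⟩
  P = {1,2,4,9}:  v_{1} + v_{2} + v_{4} + v_{9} = v_{6} — sig = ⟨4 | 1⟩
  P = {1,2,6,7,9}:  v_{1} + v_{2} + v_{6} + v_{7} + v_{9} = v_{5} — sig = ⟨5 | 1⟩

Signatures (|P|; sorted positive RHS coefficients), sorted:
    |P|=2: 4 collections, coeffs (1,1), (1,1,1), (1,2), (1,2,2)
    |P|=3: 2 collections, coeffs (), (1,1)
    |P|=4: 2 collections, coeffs (), (1)
    |P|=5: 1 collection, coeffs (1)


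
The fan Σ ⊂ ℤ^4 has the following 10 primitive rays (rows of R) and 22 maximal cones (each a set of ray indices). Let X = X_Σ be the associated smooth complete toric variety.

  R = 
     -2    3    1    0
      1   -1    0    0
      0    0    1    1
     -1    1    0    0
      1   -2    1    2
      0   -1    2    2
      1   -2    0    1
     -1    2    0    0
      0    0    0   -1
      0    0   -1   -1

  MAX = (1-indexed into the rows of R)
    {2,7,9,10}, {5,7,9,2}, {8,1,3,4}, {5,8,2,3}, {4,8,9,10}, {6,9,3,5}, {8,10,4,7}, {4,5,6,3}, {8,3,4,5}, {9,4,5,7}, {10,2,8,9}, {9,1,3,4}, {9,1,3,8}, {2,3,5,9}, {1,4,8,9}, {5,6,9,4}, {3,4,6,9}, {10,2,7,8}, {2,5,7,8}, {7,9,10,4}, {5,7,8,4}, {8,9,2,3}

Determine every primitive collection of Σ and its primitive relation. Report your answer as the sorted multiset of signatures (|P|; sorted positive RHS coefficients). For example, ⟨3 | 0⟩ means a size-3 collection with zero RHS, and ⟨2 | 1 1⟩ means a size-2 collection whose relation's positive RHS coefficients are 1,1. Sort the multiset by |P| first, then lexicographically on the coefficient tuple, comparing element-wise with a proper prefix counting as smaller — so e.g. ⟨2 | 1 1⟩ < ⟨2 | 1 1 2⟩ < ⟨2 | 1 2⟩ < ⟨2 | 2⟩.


17 minimal non-faces of Δ(Σ) (on 10 rays):

  P={2,4}:  v_{2} + v_{4} = 0  ⟹  sig = ⟨2 | 0⟩
  P={3,10}:  v_{3} + v_{10} = 0  ⟹  sig = ⟨2 | 0⟩
  P={3,7}:  v_{3} + v_{7} = v_{5}  ⟹  sig = ⟨2 | 1⟩
  P={5,10}:  v_{5} + v_{10} = v_{7}  ⟹  sig = ⟨2 | 1⟩
  P={1,7}:  v_{1} + v_{7} = v_{3} + v_{4}  ⟹  sig = ⟨2 | 1 1⟩
  P={1,2}:  v_{1} + v_{2} = v_{3} + v_{8} + v_{9}  ⟹  sig = ⟨2 | 1 1 1⟩
  P={1,10}:  v_{1} + v_{10} = v_{4} + v_{8} + v_{9}  ⟹  sig = ⟨2 | 1 1 1⟩
  P={2,6}:  v_{2} + v_{6} = v_{3} + v_{5} + v_{9}  ⟹  sig = ⟨2 | 1 1 1⟩
  P={6,10}:  v_{6} + v_{10} = v_{4} + v_{5} + v_{9}  ⟹  sig = ⟨2 | 1 1 1⟩
  P={6,7}:  v_{6} + v_{7} = v_{4} + 2·v_{5} + v_{9}  ⟹  sig = ⟨2 | 1 1 2⟩
  P={1,5}:  v_{1} + v_{5} = 2·v_{3} + v_{4}  ⟹  sig = ⟨2 | 1 2⟩
  P={6,8}:  v_{6} + v_{8} = 2·v_{3} + v_{4}  ⟹  sig = ⟨2 | 1 2⟩
  P={1,6}:  v_{1} + v_{6} = 3·v_{3} + 2·v_{4} + v_{9}  ⟹  sig = ⟨2 | 1 2 3⟩
  P={7,8,9}:  v_{7} + v_{8} + v_{9} = 0  ⟹  sig = ⟨3 | 0⟩
  P={5,8,9}:  v_{5} + v_{8} + v_{9} = v_{3}  ⟹  sig = ⟨3 | 1⟩
  P={3,4,5,9}:  v_{3} + v_{4} + v_{5} + v_{9} = v_{6}  ⟹  sig = ⟨4 | 1⟩
  P={3,4,8,9}:  v_{3} + v_{4} + v_{8} + v_{9} = v_{1}  ⟹  sig = ⟨4 | 1⟩

so the primitive-relation signature multiset is
{ ⟨2 | 0⟩ ×2,  ⟨2 | 1⟩ ×2,  ⟨2 | 1 1⟩,  ⟨2 | 1 1 1⟩ ×4,  ⟨2 | 1 1 2⟩,  ⟨2 | 1 2⟩ ×2,  ⟨2 | 1 2 3⟩,  ⟨3 | 0⟩,  ⟨3 | 1⟩,  ⟨4 | 1⟩ ×2 }


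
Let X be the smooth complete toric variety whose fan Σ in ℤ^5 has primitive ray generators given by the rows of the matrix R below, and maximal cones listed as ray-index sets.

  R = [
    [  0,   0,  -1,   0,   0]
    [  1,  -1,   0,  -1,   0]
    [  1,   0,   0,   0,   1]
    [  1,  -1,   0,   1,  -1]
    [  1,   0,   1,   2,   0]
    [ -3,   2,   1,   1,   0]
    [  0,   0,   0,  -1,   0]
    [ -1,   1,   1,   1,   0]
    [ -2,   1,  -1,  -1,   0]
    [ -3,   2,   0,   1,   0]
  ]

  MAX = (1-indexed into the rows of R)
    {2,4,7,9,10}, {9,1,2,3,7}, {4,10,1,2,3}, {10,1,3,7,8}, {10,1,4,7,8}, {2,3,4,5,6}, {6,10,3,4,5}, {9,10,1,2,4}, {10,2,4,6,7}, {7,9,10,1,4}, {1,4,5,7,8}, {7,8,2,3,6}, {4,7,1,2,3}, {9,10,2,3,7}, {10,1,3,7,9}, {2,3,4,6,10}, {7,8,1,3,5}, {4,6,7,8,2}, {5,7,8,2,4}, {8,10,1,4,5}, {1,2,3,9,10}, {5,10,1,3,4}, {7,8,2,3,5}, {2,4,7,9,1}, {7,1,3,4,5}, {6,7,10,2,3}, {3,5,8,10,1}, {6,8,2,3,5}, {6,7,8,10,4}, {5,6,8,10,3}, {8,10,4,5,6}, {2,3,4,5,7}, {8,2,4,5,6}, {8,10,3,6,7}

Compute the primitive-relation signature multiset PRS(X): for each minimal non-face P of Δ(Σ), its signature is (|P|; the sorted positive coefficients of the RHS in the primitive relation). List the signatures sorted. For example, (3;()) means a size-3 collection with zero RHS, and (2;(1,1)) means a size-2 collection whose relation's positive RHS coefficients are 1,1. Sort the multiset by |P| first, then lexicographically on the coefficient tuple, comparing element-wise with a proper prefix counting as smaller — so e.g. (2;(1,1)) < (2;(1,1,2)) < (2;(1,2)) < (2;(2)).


15 collections generate NE(X_Σ); each relation:

  • {1,6}:  v_{1} + v_{6} = v_{10}  ⇒ sig = (2;(1))
  • {5,9}:  v_{5} + v_{9} = v_{1} + v_{8}  ⇒ sig = (2;(1,1))
  • {8,9}:  v_{8} + v_{9} = v_{7} + v_{10}  ⇒ sig = (2;(1,1))
  • {6,9}:  v_{6} + v_{9} = v_{2} + v_{7} + 2·v_{10}  ⇒ sig = (2;(1,1,2))
  • {1,2,8}:  v_{1} + v_{2} + v_{8} = 0  ⇒ sig = (3;())
  • {2,8,10}:  v_{2} + v_{8} + v_{10} = v_{6}  ⇒ sig = (3;(1))
  • {3,4,8}:  v_{3} + v_{4} + v_{8} = v_{5}  ⇒ sig = (3;(1))
  • {3,4,9}:  v_{3} + v_{4} + v_{9} = v_{1}  ⇒ sig = (3;(1))
  • {1,2,5}:  v_{1} + v_{2} + v_{5} = v_{3} + v_{4}  ⇒ sig = (3;(1,1))
  • {2,5,10}:  v_{2} + v_{5} + v_{10} = v_{3} + v_{4} + v_{6}  ⇒ sig = (3;(1,1,1))
  • {5,7,10}:  v_{5} + v_{7} + v_{10} = v_{1} + 2·v_{8}  ⇒ sig = (3;(1,2))
  • {5,6,7}:  v_{5} + v_{6} + v_{7} = 2·v_{8}  ⇒ sig = (3;(2))
  • {1,2,7,10}:  v_{1} + v_{2} + v_{7} + v_{10} = v_{9}  ⇒ sig = (4;(1))
  • {3,4,6,7}:  v_{3} + v_{4} + v_{6} + v_{7} = v_{8}  ⇒ sig = (4;(1))
  • {3,4,7,10}:  v_{3} + v_{4} + v_{7} + v_{10} = v_{1} + v_{8}  ⇒ sig = (4;(1,1))

Hence PRS(X_Σ) =
[(2;(1)), (2;(1,1)), (2;(1,1)), (2;(1,1,2)), (3;()), (3;(1)), (3;(1)), (3;(1)), (3;(1,1)), (3;(1,1,1)), (3;(1,2)), (3;(2)), (4;(1)), (4;(1)), (4;(1,1))]


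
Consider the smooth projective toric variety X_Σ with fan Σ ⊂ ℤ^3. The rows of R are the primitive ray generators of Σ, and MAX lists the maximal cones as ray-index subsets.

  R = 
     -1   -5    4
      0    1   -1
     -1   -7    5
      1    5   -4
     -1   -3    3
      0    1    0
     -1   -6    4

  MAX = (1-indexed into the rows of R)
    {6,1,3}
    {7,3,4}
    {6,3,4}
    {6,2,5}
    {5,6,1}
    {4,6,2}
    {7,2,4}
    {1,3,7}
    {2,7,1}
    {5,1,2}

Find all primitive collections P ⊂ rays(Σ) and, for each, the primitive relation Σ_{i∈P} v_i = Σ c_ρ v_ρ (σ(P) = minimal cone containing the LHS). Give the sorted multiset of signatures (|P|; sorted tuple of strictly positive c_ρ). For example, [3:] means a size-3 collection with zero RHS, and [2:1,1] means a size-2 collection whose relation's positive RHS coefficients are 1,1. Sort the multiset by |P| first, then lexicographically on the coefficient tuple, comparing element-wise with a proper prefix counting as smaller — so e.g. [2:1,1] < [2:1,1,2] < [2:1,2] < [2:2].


The 7 primitive collections of Σ (r=7, n=3):

  P={1,4}:  v_{1} + v_{4} = 0  so sig = [2:]
  P={2,3}:  v_{2} + v_{3} = v_{7}  so sig = [2:1]
  P={6,7}:  v_{6} + v_{7} = v_{1}  so sig = [2:1]
  P={4,5}:  v_{4} + v_{5} = v_{2} + v_{6}  so sig = [2:1,1]
  P={5,7}:  v_{5} + v_{7} = 2·v_{1} + v_{2}  so sig = [2:1,2]
  P={3,5}:  v_{3} + v_{5} = 2·v_{1}  so sig = [2:2]
  P={1,2,6}:  v_{1} + v_{2} + v_{6} = v_{5}  so sig = [3:1]

so the primitive-relation signature multiset is
    [2:]
    [2:1]
    [2:1]
    [2:1,1]
    [2:1,2]
    [2:2]
    [3:1]


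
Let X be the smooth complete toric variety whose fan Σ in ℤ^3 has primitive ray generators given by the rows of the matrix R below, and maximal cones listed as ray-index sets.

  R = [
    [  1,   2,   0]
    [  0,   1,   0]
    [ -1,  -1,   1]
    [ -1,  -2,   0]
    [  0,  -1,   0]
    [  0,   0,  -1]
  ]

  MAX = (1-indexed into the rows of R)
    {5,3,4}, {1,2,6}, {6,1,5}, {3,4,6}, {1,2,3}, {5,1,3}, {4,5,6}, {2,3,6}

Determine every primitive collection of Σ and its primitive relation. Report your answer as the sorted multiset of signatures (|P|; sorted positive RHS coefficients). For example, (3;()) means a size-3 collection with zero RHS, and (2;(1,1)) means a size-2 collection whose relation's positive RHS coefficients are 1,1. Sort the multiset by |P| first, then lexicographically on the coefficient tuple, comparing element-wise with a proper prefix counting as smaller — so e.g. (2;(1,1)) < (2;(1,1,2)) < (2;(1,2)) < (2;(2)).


Minimal non-faces — 5 found among 6 rays, 8 max cones:

  • {1,4}:  v_{1} + v_{4} = 0  ⟹  sig = (2;())
  • {2,5}:  v_{2} + v_{5} = 0  ⟹  sig = (2;())
  • {2,4}:  v_{2} + v_{4} = v_{3} + v_{6}  ⟹  sig = (2;(1,1))
  • {1,3,6}:  v_{1} + v_{3} + v_{6} = v_{2}  ⟹  sig = (3;(1))
  • {3,5,6}:  v_{3} + v_{5} + v_{6} = v_{4}  ⟹  sig = (3;(1))

Hence PRS(X_Σ) =
    (2;())
    (2;())
    (2;(1,1))
    (3;(1))
    (3;(1))


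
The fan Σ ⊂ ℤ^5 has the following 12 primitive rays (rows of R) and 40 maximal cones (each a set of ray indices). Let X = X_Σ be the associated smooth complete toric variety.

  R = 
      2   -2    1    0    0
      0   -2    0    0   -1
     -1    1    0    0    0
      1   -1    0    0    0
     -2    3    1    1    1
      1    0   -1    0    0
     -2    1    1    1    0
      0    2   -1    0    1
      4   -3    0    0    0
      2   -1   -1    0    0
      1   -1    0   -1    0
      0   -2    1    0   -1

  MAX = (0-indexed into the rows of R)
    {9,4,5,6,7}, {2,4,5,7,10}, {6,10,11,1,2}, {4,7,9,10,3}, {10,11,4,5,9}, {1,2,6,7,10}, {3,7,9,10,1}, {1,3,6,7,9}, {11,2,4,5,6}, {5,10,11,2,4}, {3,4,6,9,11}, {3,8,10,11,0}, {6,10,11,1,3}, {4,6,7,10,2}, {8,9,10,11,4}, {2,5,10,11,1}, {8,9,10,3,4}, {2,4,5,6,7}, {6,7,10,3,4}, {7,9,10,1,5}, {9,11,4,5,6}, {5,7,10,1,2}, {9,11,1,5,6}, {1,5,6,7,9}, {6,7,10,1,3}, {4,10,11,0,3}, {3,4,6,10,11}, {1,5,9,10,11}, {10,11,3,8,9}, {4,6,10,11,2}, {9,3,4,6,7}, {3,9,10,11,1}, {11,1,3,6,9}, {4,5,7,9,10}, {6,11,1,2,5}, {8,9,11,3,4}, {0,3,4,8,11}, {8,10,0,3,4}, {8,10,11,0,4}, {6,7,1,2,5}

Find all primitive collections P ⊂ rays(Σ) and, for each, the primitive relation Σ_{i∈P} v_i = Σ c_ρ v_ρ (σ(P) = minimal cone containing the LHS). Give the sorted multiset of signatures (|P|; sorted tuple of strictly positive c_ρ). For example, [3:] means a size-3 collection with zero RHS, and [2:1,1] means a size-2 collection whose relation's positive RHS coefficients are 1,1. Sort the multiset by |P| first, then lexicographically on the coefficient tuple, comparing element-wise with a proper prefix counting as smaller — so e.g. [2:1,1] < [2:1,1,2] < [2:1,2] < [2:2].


20 collections generate NE(X_Σ); each relation:

  • {2,3}:  v_{2} + v_{3} = 0 — sig = [2:]
  • {7,11}:  v_{7} + v_{11} = 0 — sig = [2:]
  • {0,9}:  v_{0} + v_{9} = v_{8} — sig = [2:1]
  • {1,4}:  v_{1} + v_{4} = v_{6} — sig = [2:1]
  • {2,9}:  v_{2} + v_{9} = v_{5} — sig = [2:1]
  • {3,5}:  v_{3} + v_{5} = v_{9} — sig = [2:1]
  • {0,2}:  v_{0} + v_{2} = v_{4} + v_{9} + v_{10} + v_{11} — sig = [2:1,1,1,1]
  • {0,7}:  v_{0} + v_{7} = v_{3} + v_{4} + v_{9} + v_{10} — sig = [2:1,1,1,1]
  • {0,5}:  v_{0} + v_{5} = v_{4} + 2·v_{9} + v_{10} + v_{11} — sig = [2:1,1,1,2]
  • {2,8}:  v_{2} + v_{8} = v_{4} + 2·v_{9} + v_{10} + v_{11} — sig = [2:1,1,1,2]
  • {6,8}:  v_{6} + v_{8} = 2·v_{3} + v_{4} + v_{9} + v_{11} — sig = [2:1,1,1,2]
  • {7,8}:  v_{7} + v_{8} = v_{3} + v_{4} + 2·v_{9} + v_{10} — sig = [2:1,1,1,2]
  • {5,8}:  v_{5} + v_{8} = v_{4} + 3·v_{9} + v_{10} + v_{11} — sig = [2:1,1,1,3]
  • {0,6}:  v_{0} + v_{6} = 2·v_{3} + v_{4} + v_{11} — sig = [2:1,1,2]
  • {1,8}:  v_{1} + v_{8} = 2·v_{3} + v_{9} + v_{11} — sig = [2:1,1,2]
  • {0,1}:  v_{0} + v_{1} = 2·v_{3} + v_{11} — sig = [2:1,2]
  • {5,6,10}:  v_{5} + v_{6} + v_{10} = 0 — sig = [3:]
  • {6,9,10}:  v_{6} + v_{9} + v_{10} = v_{3} — sig = [3:1]
  • {3,4,9,10,11}:  v_{3} + v_{4} + v_{9} + v_{10} + v_{11} = v_{0} — sig = [5:1]
  • {3,4,8,10,11}:  v_{3} + v_{4} + v_{8} + v_{10} + v_{11} = 2·v_{0} — sig = [5:2]

Signatures (|P|; sorted positive RHS coefficients), sorted:
[[2:], [2:], [2:1], [2:1], [2:1], [2:1], [2:1,1,1,1], [2:1,1,1,1], [2:1,1,1,2], [2:1,1,1,2], [2:1,1,1,2], [2:1,1,1,2], [2:1,1,1,3], [2:1,1,2], [2:1,1,2], [2:1,2], [3:], [3:1], [5:1], [5:2]]
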